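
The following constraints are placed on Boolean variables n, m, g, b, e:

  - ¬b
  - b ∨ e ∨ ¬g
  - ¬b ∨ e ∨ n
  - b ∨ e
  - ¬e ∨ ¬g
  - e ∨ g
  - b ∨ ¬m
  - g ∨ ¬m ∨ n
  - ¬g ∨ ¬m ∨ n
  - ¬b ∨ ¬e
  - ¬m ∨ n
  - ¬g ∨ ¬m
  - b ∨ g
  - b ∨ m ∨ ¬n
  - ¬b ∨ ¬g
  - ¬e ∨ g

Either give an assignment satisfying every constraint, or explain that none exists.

Case b = True:
  Clause (¬b) is falsified — contradiction.
Case b = False:
  (b ∨ e) forces e = True.
  (¬e ∨ ¬g) forces g = False.
  Clause (b ∨ g) is falsified — contradiction.
Both cases fail, so the formula is unsatisfiable.

No satisfying assignment exists.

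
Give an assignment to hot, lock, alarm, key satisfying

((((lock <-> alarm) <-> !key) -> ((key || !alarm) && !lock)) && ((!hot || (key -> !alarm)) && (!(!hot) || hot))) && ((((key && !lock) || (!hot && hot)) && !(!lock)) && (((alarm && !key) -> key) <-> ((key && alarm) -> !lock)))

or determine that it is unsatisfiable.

The formula is unsatisfiable.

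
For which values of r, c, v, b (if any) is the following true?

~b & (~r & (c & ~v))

r = False, c = True, v = False, b = False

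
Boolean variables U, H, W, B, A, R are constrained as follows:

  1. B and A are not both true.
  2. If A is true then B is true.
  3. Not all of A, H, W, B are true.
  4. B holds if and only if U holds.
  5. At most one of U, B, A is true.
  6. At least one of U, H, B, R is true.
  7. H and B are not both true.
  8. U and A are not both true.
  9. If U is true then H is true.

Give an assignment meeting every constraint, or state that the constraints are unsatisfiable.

U=F, H=F, W=T, B=F, A=F, R=T

  (1) B=F, A=F — not both ✓
  (2) A=F ⇒ B: vacuous ✓
  (3) {A, H, W, B}: 1/4 true — not all ✓
  (4) B=F, U=F — same ✓
  (5) {U, B, A}: 0 true — at most one ✓
  (6) {U, H, B, R}: 1 true — at least one ✓
  (7) H=F, B=F — not both ✓
  (8) U=F, A=F — not both ✓
  (9) U=F ⇒ H: vacuous ✓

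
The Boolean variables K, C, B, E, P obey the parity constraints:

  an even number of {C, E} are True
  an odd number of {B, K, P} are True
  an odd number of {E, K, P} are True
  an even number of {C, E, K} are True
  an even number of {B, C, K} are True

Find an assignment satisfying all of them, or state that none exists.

K=F, C=F, B=F, E=F, P=T

{C, E}: 0 true → even ✓
{B, K, P}: 1 true → odd ✓
{E, K, P}: 1 true → odd ✓
{C, E, K}: 0 true → even ✓
{B, C, K}: 0 true → even ✓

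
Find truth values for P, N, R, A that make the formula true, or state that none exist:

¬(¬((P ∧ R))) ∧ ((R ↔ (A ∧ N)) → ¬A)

P=T; N=F; R=T; A=F

  ¬(¬((P ∧ R))) = True
    ¬((P ∧ R)) = False
      P ∧ R = True
  (R ↔ (A ∧ N)) → ¬A = True
    R ↔ (A ∧ N) = False
      A ∧ N = False
    ¬A = True
Both conjuncts True, so the formula holds.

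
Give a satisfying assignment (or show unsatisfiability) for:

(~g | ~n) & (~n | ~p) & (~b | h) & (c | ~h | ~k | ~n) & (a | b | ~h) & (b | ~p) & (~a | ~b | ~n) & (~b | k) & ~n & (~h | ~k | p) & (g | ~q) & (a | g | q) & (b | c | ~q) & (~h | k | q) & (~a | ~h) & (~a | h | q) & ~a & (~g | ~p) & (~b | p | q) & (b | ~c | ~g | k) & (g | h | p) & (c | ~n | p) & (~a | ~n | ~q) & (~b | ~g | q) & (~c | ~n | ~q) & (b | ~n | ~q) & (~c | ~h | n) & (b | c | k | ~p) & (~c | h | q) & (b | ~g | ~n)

Unit clause (~n) forces n = False.
Unit clause (~a) forces a = False.
Set b = False.
  then (a | b | ~h) forces h = False.
  then (b | ~p) forces p = False.
  then (g | h | p) forces g = True.
Set c = True.
  then (b | ~c | ~g | k) forces k = True.
  then (~c | h | q) forces q = True.
All clauses satisfied.

b = False, c = True, a = False, k = True, h = False, g = True, q = True, n = False, p = False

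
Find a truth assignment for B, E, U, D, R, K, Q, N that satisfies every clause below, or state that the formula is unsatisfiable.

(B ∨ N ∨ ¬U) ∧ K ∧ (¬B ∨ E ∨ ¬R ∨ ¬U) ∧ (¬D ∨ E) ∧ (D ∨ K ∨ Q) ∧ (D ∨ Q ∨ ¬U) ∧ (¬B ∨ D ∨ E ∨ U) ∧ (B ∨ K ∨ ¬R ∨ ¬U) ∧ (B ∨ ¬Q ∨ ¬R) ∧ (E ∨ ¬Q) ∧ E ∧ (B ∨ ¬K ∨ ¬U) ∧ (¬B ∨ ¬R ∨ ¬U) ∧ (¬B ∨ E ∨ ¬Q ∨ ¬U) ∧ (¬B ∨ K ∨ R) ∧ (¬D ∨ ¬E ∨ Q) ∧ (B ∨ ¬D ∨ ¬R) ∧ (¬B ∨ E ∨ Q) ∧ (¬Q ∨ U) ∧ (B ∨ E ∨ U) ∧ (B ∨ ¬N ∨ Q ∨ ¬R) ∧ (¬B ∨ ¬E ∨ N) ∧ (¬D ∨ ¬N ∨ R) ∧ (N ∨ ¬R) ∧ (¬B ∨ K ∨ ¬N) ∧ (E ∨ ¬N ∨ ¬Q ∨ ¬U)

B: True; E: True; U: True; D: False; R: False; K: True; Q: True; N: True

Unit clause (K) forces K = True.
Unit clause (E) forces E = True.
Set B = True.
  then (¬B ∨ ¬E ∨ N) forces N = True.
Set U = True.
  then (¬B ∨ ¬R ∨ ¬U) forces R = False.
  then (¬D ∨ ¬N ∨ R) forces D = False.
  then (D ∨ Q ∨ ¬U) forces Q = True.
All clauses satisfied.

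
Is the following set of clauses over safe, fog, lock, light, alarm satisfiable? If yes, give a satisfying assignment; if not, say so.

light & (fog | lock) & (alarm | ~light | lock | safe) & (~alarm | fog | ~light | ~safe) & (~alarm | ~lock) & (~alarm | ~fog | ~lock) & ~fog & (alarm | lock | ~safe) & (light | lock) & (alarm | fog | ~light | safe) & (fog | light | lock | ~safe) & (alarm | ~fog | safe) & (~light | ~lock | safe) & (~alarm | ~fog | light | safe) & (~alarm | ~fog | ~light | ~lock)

Unit clause (light) forces light = True.
Unit clause (~fog) forces fog = False.
In (fog | lock) only lock is left, so lock = True.
In (~alarm | ~lock) only ~alarm is left, so alarm = False.
In (alarm | fog | ~light | safe) only safe is left, so safe = True.
All clauses satisfied.

safe: True, fog: False, lock: True, light: True, alarm: False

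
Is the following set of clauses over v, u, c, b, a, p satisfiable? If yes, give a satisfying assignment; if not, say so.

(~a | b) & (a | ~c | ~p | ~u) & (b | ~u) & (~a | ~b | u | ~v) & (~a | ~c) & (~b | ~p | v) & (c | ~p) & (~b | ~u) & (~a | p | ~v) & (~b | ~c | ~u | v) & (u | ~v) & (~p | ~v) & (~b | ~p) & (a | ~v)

v: False; u: False; c: True; b: True; a: False; p: False

Set v = False.
Set u = False.
Set c = True.
  then (~a | ~c) forces a = False.
Set b = True.
  then (~b | ~p | v) forces p = False.
All clauses satisfied.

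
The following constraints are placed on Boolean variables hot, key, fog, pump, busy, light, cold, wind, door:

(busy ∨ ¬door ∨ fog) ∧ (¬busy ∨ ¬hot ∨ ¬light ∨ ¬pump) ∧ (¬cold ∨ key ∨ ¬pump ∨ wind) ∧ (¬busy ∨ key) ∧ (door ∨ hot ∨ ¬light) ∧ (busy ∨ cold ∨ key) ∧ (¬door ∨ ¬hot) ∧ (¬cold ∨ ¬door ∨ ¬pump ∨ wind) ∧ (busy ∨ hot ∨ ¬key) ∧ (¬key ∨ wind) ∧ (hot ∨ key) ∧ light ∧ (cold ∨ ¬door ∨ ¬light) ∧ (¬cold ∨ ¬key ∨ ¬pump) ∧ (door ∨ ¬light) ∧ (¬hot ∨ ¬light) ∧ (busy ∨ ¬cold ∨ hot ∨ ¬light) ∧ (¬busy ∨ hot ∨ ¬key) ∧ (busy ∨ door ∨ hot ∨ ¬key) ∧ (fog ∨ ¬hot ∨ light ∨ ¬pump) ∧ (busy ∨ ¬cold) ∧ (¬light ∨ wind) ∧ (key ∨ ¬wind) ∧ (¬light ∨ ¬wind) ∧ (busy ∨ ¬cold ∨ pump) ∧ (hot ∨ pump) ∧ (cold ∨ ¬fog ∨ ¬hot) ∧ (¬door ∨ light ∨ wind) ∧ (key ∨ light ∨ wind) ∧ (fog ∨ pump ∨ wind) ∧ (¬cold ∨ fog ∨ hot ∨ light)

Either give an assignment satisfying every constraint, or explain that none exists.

Unsatisfiable

Case hot = True:
  (¬door ∨ ¬hot) forces door = False.
  (light) forces light = True.
  Clause (door ∨ ¬light) is falsified — contradiction.
Case hot = False:
  (hot ∨ key) forces key = True.
  (busy ∨ hot ∨ ¬key) forces busy = True.
  Clause (¬busy ∨ hot ∨ ¬key) is falsified — contradiction.
Both cases fail, so the formula is unsatisfiable.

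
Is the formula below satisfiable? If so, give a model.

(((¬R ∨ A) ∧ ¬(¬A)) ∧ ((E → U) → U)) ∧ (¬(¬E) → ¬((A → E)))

R: False, U: True, A: True, E: False

  ((¬R ∨ A) ∧ ¬(¬A)) ∧ ((E → U) → U) = True
    (¬R ∨ A) ∧ ¬(¬A) = True
      ¬R ∨ A = True
        ¬R = True
      ¬(¬A) = True
        ¬A = False
    (E → U) → U = True
      E → U = True
  ¬(¬E) → ¬((A → E)) = True
    ¬(¬E) = False
      ¬E = True
    ¬((A → E)) = True
      A → E = False
Both conjuncts True, so the formula holds.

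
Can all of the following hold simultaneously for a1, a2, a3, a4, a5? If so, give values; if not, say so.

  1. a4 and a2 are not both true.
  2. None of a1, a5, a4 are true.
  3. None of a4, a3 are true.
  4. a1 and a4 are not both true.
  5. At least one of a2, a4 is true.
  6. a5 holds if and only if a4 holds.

a1 = False; a2 = True; a3 = False; a4 = False; a5 = False

  (1) a4=F, a2=T — not both ✓
  (2) {a1, a5, a4}: 0 true — none ✓
  (3) {a4, a3}: 0 true — none ✓
  (4) a1=F, a4=F — not both ✓
  (5) {a2, a4}: 1 true — at least one ✓
  (6) a5=F, a4=F — same ✓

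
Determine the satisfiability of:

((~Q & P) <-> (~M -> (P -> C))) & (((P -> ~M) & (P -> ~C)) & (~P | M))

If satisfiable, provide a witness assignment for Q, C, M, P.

The formula is unsatisfiable.

Case P = True: the formula simplifies to (~Q <-> (~M -> C)) & ((~M & ~C) & M).
  M = True: the conjunct ~M is False.
  M = False: the conjunct M is False.
Case P = False: the conjunct (~Q & P) <-> (~M -> (P -> C)) becomes (~Q & False) <-> (~M -> True) = False.
Both cases fail — unsatisfiable.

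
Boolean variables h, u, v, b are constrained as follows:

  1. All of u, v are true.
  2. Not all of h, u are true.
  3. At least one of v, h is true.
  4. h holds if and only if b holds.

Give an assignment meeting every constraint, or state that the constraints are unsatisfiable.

h = False, u = True, v = True, b = False

  (1) {u, v}: all 2 true ✓
  (2) {h, u}: 1/2 true — not all ✓
  (3) {v, h}: 1 true — at least one ✓
  (4) h=F, b=F — same ✓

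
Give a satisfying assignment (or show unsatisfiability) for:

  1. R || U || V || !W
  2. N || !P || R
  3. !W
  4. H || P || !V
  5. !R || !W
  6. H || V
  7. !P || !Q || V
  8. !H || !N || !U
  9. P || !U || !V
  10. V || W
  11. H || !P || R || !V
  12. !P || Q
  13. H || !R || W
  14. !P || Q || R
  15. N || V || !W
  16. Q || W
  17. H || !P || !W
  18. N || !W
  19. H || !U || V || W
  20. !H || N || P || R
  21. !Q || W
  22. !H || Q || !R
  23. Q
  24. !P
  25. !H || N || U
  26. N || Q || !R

Case Q = True:
  (!W) forces W = False.
  Clause (!Q || W) is falsified — contradiction.
Case Q = False:
  Clause (Q) is falsified — contradiction.
Both cases fail, so the formula is unsatisfiable.

No satisfying assignment exists.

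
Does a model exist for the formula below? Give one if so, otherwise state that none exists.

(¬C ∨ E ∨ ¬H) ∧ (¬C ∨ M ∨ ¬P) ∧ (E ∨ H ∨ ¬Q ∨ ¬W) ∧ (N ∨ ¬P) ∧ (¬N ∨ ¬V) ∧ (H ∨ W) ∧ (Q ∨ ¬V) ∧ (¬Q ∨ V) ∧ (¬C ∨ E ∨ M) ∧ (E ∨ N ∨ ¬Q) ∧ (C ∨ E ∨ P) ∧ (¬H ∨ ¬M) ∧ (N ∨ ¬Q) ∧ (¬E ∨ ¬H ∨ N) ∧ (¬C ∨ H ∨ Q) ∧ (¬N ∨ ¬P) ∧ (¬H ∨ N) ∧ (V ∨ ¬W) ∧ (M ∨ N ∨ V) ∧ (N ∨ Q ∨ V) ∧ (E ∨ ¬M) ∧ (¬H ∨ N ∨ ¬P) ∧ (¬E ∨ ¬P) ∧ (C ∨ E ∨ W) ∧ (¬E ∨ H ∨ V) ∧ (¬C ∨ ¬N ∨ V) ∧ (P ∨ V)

The formula is unsatisfiable.

Case P = True:
  (N ∨ ¬P) forces N = True.
  Clause (¬N ∨ ¬P) is falsified — contradiction.
Case P = False:
  (P ∨ V) forces V = True.
  (¬N ∨ ¬V) forces N = False.
  (Q ∨ ¬V) forces Q = True.
  Clause (N ∨ ¬Q) is falsified — contradiction.
Both cases fail, so the formula is unsatisfiable.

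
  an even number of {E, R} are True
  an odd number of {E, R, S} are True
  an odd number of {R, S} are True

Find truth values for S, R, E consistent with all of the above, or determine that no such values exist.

S=T; R=F; E=F

{E, R}: 0 true → even ✓
{E, R, S}: 1 true → odd ✓
{R, S}: 1 true → odd ✓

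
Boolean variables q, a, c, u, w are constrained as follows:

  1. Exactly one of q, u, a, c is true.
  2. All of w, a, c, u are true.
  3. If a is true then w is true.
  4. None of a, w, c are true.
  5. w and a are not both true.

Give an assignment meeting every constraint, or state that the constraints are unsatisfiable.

UNSATISFIABLE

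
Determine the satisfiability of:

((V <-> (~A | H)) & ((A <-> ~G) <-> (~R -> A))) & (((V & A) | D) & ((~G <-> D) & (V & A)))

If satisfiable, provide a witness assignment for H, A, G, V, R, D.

H: True, A: True, G: False, V: True, R: True, D: True

  (V <-> (~A | H)) & ((A <-> ~G) <-> (~R -> A)) = True
    V <-> (~A | H) = True
      ~A | H = True
        ~A = False
    (A <-> ~G) <-> (~R -> A) = True
      A <-> ~G = True
        ~G = True
      ~R -> A = True
        ~R = False
  ((V & A) | D) & ((~G <-> D) & (V & A)) = True
    (V & A) | D = True
      V & A = True
    (~G <-> D) & (V & A) = True
      ~G <-> D = True
        ~G = True
      V & A = True
Both conjuncts True, so the formula holds.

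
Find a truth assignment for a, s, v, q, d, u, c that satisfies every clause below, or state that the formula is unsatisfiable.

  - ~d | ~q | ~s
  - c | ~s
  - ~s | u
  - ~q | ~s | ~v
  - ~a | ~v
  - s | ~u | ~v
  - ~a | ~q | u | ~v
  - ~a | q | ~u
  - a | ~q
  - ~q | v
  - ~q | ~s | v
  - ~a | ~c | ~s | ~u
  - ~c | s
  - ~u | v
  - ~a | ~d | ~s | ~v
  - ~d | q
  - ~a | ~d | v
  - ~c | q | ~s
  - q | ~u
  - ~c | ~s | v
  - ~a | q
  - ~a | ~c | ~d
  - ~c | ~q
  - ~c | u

Try a = True:
  (~a | ~v) forces v = False.
  (~q | v) forces q = False.
  clause (~a | q) is falsified — backtrack.
So a = False.
  then (a | ~q) forces q = False.
  then (~d | q) forces d = False.
  then (q | ~u) forces u = False.
  then (~c | u) forces c = False.
  then (c | ~s) forces s = False.
Set v = False.
All clauses satisfied.

a = False, s = False, v = False, q = False, d = False, u = False, c = False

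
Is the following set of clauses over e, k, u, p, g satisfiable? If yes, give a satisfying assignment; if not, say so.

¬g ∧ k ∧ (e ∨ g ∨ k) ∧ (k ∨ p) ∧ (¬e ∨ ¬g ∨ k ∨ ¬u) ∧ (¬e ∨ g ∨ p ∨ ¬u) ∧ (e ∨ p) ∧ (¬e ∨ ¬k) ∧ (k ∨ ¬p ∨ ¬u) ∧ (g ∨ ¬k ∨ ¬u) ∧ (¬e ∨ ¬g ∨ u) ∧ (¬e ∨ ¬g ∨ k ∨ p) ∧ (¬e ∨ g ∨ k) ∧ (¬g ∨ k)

e = False, k = True, u = False, p = True, g = False

Unit clause (¬g) forces g = False.
Unit clause (k) forces k = True.
In (¬e ∨ ¬k) only ¬e is left, so e = False.
In (g ∨ ¬k ∨ ¬u) only ¬u is left, so u = False.
In (e ∨ p) only p is left, so p = True.
All clauses satisfied.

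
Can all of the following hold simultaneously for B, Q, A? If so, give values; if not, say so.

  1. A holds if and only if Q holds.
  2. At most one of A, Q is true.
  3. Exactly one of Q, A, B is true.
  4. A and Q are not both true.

B = True, Q = False, A = False

  (1) A=F, Q=F — same ✓
  (2) {A, Q}: 0 true — at most one ✓
  (3) {Q, A, B}: 1 true — exactly one ✓
  (4) A=F, Q=F — not both ✓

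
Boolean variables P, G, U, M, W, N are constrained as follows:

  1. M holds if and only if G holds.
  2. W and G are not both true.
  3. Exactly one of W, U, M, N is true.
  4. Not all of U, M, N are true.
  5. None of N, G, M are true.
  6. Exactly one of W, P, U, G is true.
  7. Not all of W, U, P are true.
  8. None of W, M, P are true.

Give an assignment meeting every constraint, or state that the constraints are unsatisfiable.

P = False, G = False, U = True, M = False, W = False, N = False

  (1) M=F, G=F — same ✓
  (2) W=F, G=F — not both ✓
  (3) {W, U, M, N}: 1 true — exactly one ✓
  (4) {U, M, N}: 1/3 true — not all ✓
  (5) {N, G, M}: 0 true — none ✓
  (6) {W, P, U, G}: 1 true — exactly one ✓
  (7) {W, U, P}: 1/3 true — not all ✓
  (8) {W, M, P}: 0 true — none ✓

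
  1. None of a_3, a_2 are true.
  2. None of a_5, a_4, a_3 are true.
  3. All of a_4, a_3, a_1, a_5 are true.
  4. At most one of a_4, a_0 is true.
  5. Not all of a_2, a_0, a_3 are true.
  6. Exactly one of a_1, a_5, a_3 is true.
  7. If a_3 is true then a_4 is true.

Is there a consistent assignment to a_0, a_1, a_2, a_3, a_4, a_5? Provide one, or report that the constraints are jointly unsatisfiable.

Unsatisfiable — no assignment works.

Case a_3 = True:
  Constraint (1) is violated (a_3=T) — contradiction.
Case a_3 = False:
  Constraint (3) is violated (a_3=F) — contradiction.
Both cases fail — unsatisfiable.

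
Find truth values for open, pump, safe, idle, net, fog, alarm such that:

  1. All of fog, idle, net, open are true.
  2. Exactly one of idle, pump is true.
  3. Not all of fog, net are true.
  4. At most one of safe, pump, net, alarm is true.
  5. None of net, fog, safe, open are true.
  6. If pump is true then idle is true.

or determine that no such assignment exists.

Unsatisfiable — no assignment works.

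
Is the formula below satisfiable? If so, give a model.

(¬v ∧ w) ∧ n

v = False, n = True, w = True

  ¬v ∧ w = True
    ¬v = True
Both conjuncts True, so the formula holds.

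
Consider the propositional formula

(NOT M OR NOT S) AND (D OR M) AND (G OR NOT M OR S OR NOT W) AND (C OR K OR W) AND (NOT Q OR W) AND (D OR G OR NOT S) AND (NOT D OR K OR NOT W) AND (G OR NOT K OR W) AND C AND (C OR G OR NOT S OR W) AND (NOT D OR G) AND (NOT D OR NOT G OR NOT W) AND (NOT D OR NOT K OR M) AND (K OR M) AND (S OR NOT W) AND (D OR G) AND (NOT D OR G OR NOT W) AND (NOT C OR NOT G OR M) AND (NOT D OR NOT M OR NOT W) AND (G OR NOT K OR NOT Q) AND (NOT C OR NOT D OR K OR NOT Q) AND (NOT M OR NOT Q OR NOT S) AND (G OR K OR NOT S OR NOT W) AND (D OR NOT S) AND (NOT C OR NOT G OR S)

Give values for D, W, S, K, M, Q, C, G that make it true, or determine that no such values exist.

Case G = True:
  (C) forces C = True.
  (NOT C OR NOT G OR M) forces M = True.
  (NOT M OR NOT S) forces S = False.
  Clause (NOT C OR NOT G OR S) is falsified — contradiction.
Case G = False:
  (C) forces C = True.
  (NOT D OR G) forces D = False.
  Clause (D OR G) is falsified — contradiction.
Both cases fail, so the formula is unsatisfiable.

The formula is unsatisfiable.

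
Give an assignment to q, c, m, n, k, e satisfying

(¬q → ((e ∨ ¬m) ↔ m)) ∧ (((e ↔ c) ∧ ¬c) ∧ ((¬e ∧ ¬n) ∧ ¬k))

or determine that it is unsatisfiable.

q: True; c: False; m: True; n: False; k: False; e: False

  ¬q → ((e ∨ ¬m) ↔ m) = True
    ¬q = False
    (e ∨ ¬m) ↔ m = False
      e ∨ ¬m = False
        ¬m = False
  ((e ↔ c) ∧ ¬c) ∧ ((¬e ∧ ¬n) ∧ ¬k) = True
    (e ↔ c) ∧ ¬c = True
      e ↔ c = True
      ¬c = True
    (¬e ∧ ¬n) ∧ ¬k = True
      ¬e ∧ ¬n = True
        ¬e = True
        ¬n = True
      ¬k = True
Both conjuncts True, so the formula holds.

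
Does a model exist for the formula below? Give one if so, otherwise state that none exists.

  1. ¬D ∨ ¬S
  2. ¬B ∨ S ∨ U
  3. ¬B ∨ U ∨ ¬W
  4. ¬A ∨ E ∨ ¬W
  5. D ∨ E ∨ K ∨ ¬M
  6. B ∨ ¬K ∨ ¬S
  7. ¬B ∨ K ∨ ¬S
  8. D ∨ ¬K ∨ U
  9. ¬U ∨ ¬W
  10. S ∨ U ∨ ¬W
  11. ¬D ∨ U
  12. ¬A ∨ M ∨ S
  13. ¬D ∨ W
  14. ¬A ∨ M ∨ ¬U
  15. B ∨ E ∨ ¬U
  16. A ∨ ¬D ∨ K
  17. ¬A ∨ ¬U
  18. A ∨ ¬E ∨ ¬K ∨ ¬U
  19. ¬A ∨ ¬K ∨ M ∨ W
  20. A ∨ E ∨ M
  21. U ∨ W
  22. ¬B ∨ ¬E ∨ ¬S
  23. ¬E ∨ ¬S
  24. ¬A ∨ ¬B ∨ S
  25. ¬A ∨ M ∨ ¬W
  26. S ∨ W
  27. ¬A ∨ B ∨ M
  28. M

E: False; K: True; S: True; B: True; D: False; U: True; A: False; W: False; M: True

Unit clause (M) forces M = True.
Try E = True:
  (¬E ∨ ¬S) forces S = False.
  (S ∨ W) forces W = True.
  (¬U ∨ ¬W) forces U = False.
  clause (S ∨ U ∨ ¬W) is falsified — backtrack.
So E = False.
Set K = True.
Set S = True.
  then (¬D ∨ ¬S) forces D = False.
  then (B ∨ ¬K ∨ ¬S) forces B = True.
  then (D ∨ ¬K ∨ U) forces U = True.
  then (¬U ∨ ¬W) forces W = False.
  then (¬A ∨ ¬U) forces A = False.
All clauses satisfied.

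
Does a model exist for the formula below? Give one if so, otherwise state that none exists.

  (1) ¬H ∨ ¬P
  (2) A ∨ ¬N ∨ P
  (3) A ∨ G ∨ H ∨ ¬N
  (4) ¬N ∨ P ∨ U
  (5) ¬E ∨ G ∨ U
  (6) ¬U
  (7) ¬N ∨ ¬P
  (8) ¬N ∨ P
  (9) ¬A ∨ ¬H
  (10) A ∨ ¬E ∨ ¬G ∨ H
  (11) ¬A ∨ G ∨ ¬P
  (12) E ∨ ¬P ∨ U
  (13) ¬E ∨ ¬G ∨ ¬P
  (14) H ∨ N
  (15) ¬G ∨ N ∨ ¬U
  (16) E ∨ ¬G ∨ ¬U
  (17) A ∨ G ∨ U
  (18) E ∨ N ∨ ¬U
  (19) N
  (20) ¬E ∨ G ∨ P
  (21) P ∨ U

Unsatisfiable — no assignment works.

Case U = True:
  Clause (¬U) is falsified — contradiction.
Case U = False:
  (N) forces N = True.
  (¬N ∨ P ∨ U) forces P = True.
  Clause (¬N ∨ ¬P) is falsified — contradiction.
Both cases fail, so the formula is unsatisfiable.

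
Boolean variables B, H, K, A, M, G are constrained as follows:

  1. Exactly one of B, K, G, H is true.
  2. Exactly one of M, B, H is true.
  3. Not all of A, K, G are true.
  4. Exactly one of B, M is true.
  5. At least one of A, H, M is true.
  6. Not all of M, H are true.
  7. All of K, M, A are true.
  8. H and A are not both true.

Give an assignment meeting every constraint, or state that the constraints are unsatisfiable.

B=F; H=F; K=T; A=T; M=T; G=F

  (1) {B, K, G, H}: 1 true — exactly one ✓
  (2) {M, B, H}: 1 true — exactly one ✓
  (3) {A, K, G}: 2/3 true — not all ✓
  (4) {B, M}: 1 true — exactly one ✓
  (5) {A, H, M}: 2 true — at least one ✓
  (6) {M, H}: 1/2 true — not all ✓
  (7) {K, M, A}: all 3 true ✓
  (8) H=F, A=T — not both ✓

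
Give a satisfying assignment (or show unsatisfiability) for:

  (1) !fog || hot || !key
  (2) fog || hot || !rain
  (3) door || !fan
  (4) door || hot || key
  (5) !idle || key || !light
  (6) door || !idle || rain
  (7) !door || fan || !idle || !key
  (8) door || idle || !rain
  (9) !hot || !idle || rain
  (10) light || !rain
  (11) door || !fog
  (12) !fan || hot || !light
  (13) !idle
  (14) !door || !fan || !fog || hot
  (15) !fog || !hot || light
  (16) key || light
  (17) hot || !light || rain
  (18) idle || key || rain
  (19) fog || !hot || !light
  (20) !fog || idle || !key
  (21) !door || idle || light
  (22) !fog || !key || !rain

Unit clause (!idle) forces idle = False.
Set door = False.
  then (door || !fan) forces fan = False.
  then (door || idle || !rain) forces rain = False.
  then (door || !fog) forces fog = False.
  then (idle || key || rain) forces key = True.
Set light = False.
Set hot = False.
All clauses satisfied.

door: False, fan: False, idle: False, rain: False, light: False, fog: False, hot: False, key: True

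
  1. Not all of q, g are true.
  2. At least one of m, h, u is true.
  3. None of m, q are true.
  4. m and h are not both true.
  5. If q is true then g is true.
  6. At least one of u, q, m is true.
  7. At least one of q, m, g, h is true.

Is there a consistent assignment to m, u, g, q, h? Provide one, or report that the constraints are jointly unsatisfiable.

m = False, u = True, g = True, q = False, h = False

  (1) {q, g}: 1/2 true — not all ✓
  (2) {m, h, u}: 1 true — at least one ✓
  (3) {m, q}: 0 true — none ✓
  (4) m=F, h=F — not both ✓
  (5) q=F ⇒ g: vacuous ✓
  (6) {u, q, m}: 1 true — at least one ✓
  (7) {q, m, g, h}: 1 true — at least one ✓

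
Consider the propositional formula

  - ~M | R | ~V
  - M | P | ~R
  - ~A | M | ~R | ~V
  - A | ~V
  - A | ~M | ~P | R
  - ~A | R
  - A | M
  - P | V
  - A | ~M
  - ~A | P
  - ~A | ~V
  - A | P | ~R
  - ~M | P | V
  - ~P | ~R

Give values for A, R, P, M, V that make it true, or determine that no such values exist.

The formula is unsatisfiable.

Case A = True:
  (~A | R) forces R = True.
  (~A | P) forces P = True.
  Clause (~P | ~R) is falsified — contradiction.
Case A = False:
  (A | ~V) forces V = False.
  (A | M) forces M = True.
  Clause (A | ~M) is falsified — contradiction.
Both cases fail, so the formula is unsatisfiable.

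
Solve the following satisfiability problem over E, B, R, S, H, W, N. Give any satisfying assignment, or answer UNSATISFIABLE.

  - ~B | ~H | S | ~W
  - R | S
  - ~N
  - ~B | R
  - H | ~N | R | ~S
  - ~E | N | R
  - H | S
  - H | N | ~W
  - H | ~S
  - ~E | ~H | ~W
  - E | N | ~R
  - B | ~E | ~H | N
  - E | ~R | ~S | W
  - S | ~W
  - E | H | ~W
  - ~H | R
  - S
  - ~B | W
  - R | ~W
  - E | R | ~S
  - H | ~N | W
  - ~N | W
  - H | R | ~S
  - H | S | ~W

Case S = True:
  (~N) forces N = False.
  (H | ~S) forces H = True.
  (~H | R) forces R = True.
  (E | N | ~R) forces E = True.
  (~E | ~H | ~W) forces W = False.
  (B | ~E | ~H | N) forces B = True.
  Clause (~B | W) is falsified — contradiction.
Case S = False:
  Clause (S) is falsified — contradiction.
Both cases fail, so the formula is unsatisfiable.

UNSATISFIABLE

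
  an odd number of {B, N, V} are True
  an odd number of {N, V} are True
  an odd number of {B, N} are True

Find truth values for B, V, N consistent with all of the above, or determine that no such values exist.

B = False, V = False, N = True

{B, N, V}: 1 true → odd ✓
{N, V}: 1 true → odd ✓
{B, N}: 1 true → odd ✓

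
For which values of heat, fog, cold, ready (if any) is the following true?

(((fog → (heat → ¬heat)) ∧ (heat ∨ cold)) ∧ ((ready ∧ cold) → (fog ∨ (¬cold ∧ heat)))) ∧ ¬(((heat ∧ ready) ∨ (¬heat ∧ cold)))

heat = True, fog = False, cold = False, ready = False

  ((fog → (heat → ¬heat)) ∧ (heat ∨ cold)) ∧ ((ready ∧ cold) → (fog ∨ (¬cold ∧ heat))) = True
    (fog → (heat → ¬heat)) ∧ (heat ∨ cold) = True
      fog → (heat → ¬heat) = True
        heat → ¬heat = False
          ¬heat = False
      heat ∨ cold = True
    (ready ∧ cold) → (fog ∨ (¬cold ∧ heat)) = True
      ready ∧ cold = False
      fog ∨ (¬cold ∧ heat) = True
        ¬cold ∧ heat = True
          ¬cold = True
  ¬(((heat ∧ ready) ∨ (¬heat ∧ cold))) = True
    (heat ∧ ready) ∨ (¬heat ∧ cold) = False
      heat ∧ ready = False
      ¬heat ∧ cold = False
        ¬heat = False
Both conjuncts True, so the formula holds.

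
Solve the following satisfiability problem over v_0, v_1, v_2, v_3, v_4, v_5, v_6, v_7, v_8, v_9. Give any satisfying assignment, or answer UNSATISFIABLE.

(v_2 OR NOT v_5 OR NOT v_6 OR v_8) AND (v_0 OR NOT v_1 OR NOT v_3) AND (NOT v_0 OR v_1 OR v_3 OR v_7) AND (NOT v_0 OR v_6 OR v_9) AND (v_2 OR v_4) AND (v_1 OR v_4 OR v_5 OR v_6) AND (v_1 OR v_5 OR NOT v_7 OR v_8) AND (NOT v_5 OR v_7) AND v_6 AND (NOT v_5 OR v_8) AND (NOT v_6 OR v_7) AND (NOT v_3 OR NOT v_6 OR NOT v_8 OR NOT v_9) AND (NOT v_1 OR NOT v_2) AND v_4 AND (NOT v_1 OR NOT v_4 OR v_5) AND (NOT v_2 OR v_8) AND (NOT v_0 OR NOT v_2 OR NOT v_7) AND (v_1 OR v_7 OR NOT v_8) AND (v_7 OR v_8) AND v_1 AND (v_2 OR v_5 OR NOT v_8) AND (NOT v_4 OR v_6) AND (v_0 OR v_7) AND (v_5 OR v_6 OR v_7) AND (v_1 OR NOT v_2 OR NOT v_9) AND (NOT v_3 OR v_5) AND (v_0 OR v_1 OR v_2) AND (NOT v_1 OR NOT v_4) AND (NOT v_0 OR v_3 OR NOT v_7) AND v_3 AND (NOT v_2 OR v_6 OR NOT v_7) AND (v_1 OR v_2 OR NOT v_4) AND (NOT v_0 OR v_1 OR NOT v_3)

No satisfying assignment exists.

Case v_4 = True:
  (v_6) forces v_6 = True.
  (NOT v_6 OR v_7) forces v_7 = True.
  (v_1) forces v_1 = True.
  Clause (NOT v_1 OR NOT v_4) is falsified — contradiction.
Case v_4 = False:
  Clause (v_4) is falsified — contradiction.
Both cases fail, so the formula is unsatisfiable.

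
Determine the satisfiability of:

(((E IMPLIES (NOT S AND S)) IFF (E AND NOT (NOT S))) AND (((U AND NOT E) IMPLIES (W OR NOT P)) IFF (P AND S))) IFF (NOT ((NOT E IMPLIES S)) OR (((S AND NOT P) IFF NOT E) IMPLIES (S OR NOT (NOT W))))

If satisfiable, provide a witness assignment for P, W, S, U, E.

P=T, W=F, S=F, U=T, E=T

  (((E IMPLIES (NOT S AND S)) IFF (E AND NOT (NOT S))) AND (((U AND NOT E) IMPLIES (W OR NOT P)) IFF (P AND S))) IFF (NOT ((NOT E IMPLIES S)) OR (((S AND NOT P) IFF NOT E) IMPLIES (S OR NOT (NOT W)))) = True
    ((E IMPLIES (NOT S AND S)) IFF (E AND NOT (NOT S))) AND (((U AND NOT E) IMPLIES (W OR NOT P)) IFF (P AND S)) = False
      (E IMPLIES (NOT S AND S)) IFF (E AND NOT (NOT S)) = True
        E IMPLIES (NOT S AND S) = False
          NOT S AND S = False
            NOT S = True
        E AND NOT (NOT S) = False
          NOT (NOT S) = False
            NOT S = True
      ((U AND NOT E) IMPLIES (W OR NOT P)) IFF (P AND S) = False
        (U AND NOT E) IMPLIES (W OR NOT P) = True
          U AND NOT E = False
            NOT E = False
          W OR NOT P = False
            NOT P = False
        P AND S = False
    NOT ((NOT E IMPLIES S)) OR (((S AND NOT P) IFF NOT E) IMPLIES (S OR NOT (NOT W))) = False
      NOT ((NOT E IMPLIES S)) = False
        NOT E IMPLIES S = True
          NOT E = False
      ((S AND NOT P) IFF NOT E) IMPLIES (S OR NOT (NOT W)) = False
        (S AND NOT P) IFF NOT E = True
          S AND NOT P = False
            NOT P = False
          NOT E = False
        S OR NOT (NOT W) = False
          NOT (NOT W) = False
            NOT W = True
The formula evaluates to True.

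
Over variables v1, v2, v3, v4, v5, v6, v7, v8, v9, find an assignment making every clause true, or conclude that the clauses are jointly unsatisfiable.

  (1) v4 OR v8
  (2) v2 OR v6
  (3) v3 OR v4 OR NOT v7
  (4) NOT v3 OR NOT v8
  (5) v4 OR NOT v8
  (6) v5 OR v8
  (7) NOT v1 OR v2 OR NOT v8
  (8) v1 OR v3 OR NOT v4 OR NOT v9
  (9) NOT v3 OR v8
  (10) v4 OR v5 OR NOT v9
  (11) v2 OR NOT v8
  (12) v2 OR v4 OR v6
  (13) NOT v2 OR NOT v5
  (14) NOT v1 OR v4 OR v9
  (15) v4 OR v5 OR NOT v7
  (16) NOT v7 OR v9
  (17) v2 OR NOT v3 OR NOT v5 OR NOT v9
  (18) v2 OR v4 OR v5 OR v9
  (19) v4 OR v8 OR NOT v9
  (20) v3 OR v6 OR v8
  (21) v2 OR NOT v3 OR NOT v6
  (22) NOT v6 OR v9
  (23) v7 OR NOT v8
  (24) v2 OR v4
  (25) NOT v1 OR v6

v1 = True, v2 = True, v3 = False, v4 = True, v5 = False, v6 = True, v7 = True, v8 = True, v9 = True

Set v1 = True.
  then (NOT v1 OR v6) forces v6 = True.
  then (NOT v6 OR v9) forces v9 = True.
Set v2 = True.
  then (NOT v2 OR NOT v5) forces v5 = False.
  then (v5 OR v8) forces v8 = True.
  then (v4 OR v5 OR NOT v9) forces v4 = True.
  then (v7 OR NOT v8) forces v7 = True.
  then (NOT v3 OR NOT v8) forces v3 = False.
All clauses satisfied.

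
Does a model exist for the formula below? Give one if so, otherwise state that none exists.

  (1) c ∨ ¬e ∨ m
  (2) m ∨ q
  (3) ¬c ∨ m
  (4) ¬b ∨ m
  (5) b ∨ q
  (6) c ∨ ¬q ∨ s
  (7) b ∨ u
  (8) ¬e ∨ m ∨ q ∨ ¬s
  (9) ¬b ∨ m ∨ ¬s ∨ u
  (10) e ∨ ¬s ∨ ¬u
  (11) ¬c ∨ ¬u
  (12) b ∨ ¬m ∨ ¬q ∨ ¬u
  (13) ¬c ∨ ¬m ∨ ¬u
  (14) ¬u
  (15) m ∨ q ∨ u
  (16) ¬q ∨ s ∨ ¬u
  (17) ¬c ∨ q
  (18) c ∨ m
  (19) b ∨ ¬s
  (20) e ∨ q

b=T, q=T, u=F, s=F, c=T, m=T, e=T

Unit clause (¬u) forces u = False.
In (b ∨ u) only b is left, so b = True.
In (¬b ∨ m) only m is left, so m = True.
Set q = True.
Set s = False.
  then (c ∨ ¬q ∨ s) forces c = True.
Set e = True.
All clauses satisfied.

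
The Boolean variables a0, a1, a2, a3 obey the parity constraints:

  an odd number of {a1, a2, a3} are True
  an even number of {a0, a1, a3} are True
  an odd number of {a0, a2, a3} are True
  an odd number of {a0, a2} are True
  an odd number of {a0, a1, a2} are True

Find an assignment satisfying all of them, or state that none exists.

a0 = False; a1 = False; a2 = True; a3 = False

{a1, a2, a3}: 1 true → odd ✓
{a0, a1, a3}: 0 true → even ✓
{a0, a2, a3}: 1 true → odd ✓
{a0, a2}: 1 true → odd ✓
{a0, a1, a2}: 1 true → odd ✓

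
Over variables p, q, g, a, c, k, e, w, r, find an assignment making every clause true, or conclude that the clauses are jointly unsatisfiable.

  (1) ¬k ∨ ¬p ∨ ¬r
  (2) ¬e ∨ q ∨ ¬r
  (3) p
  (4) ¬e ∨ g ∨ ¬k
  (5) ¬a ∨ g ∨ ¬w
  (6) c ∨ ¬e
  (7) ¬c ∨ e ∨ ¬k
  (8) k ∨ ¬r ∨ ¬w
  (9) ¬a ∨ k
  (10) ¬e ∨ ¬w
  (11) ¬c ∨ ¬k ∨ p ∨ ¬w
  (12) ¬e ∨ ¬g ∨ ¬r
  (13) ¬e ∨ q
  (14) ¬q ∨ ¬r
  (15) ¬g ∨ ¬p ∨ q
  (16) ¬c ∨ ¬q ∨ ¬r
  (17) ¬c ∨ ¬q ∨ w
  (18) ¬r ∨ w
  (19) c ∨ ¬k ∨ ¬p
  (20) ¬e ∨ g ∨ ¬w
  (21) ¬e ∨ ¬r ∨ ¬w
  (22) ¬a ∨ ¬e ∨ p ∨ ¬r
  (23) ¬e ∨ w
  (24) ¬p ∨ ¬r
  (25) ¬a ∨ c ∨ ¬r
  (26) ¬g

p: True, q: False, g: False, a: False, c: False, k: False, e: False, w: True, r: False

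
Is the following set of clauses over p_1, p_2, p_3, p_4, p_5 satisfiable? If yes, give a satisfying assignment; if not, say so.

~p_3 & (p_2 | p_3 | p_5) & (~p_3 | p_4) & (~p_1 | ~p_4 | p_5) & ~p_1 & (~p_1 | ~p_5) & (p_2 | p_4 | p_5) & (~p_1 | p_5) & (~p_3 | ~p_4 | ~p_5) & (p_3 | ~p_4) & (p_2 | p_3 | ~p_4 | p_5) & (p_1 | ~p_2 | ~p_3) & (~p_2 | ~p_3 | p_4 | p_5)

p_1 = False; p_2 = False; p_3 = False; p_4 = False; p_5 = True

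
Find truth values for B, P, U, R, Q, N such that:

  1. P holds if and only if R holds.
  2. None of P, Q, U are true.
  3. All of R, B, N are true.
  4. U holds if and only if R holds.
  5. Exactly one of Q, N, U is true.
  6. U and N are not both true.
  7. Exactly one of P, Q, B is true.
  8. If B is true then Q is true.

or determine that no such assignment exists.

UNSATISFIABLE

Case R = True:
  (1) with R=T forces P = True.
  Constraint (2) is violated (P=T) — contradiction.
Case R = False:
  Constraint (3) is violated (R=F) — contradiction.
Both cases fail — unsatisfiable.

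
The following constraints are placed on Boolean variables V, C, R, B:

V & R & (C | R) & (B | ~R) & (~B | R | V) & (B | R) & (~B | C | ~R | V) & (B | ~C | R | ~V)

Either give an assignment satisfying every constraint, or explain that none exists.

Unit clause (V) forces V = True.
Unit clause (R) forces R = True.
In (B | ~R) only B is left, so B = True.
Set C = False.
Check each clause:
  (V): V holds.
  (R): R holds.
  (C | R): R holds.
  (B | ~R): B holds.
  (~B | R | V): R holds.
  (B | R): B holds.
  (~B | C | ~R | V): V holds.
  (B | ~C | R | ~V): B holds.
All clauses satisfied.

V=T, C=F, R=T, B=T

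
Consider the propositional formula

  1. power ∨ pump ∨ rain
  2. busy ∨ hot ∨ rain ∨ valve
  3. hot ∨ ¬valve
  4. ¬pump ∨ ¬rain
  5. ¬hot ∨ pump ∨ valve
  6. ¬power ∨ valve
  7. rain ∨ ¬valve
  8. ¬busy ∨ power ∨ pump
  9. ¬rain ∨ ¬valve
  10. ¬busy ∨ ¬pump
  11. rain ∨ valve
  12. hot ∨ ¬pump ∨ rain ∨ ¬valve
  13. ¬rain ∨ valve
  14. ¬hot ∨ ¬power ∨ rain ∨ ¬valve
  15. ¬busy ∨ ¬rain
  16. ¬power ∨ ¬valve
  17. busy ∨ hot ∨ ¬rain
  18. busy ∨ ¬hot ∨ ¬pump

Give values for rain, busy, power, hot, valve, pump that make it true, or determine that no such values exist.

UNSATISFIABLE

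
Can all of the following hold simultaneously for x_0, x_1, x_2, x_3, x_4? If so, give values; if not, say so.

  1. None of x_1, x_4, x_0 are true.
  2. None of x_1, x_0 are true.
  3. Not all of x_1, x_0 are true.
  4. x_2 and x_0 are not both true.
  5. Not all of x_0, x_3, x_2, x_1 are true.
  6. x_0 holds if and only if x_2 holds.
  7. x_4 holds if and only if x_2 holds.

x_0 = False; x_1 = False; x_2 = False; x_3 = False; x_4 = False

  (1) {x_1, x_4, x_0}: 0 true — none ✓
  (2) {x_1, x_0}: 0 true — none ✓
  (3) {x_1, x_0}: 0/2 true — not all ✓
  (4) x_2=F, x_0=F — not both ✓
  (5) {x_0, x_3, x_2, x_1}: 0/4 true — not all ✓
  (6) x_0=F, x_2=F — same ✓
  (7) x_4=F, x_2=F — same ✓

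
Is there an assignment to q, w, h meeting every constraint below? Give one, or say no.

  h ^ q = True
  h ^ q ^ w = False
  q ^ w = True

q: False; w: True; h: True

h ^ q = T ^ F = True ✓
h ^ q ^ w = T ^ F ^ T = False ✓
q ^ w = F ^ T = True ✓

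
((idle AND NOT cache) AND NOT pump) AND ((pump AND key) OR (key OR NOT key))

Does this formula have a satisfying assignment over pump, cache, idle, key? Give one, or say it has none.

pump=F, cache=F, idle=T, key=T

  (idle AND NOT cache) AND NOT pump = True
    idle AND NOT cache = True
      NOT cache = True
    NOT pump = True
  (pump AND key) OR (key OR NOT key) = True
    pump AND key = False
    key OR NOT key = True
      NOT key = False
Both conjuncts True, so the formula holds.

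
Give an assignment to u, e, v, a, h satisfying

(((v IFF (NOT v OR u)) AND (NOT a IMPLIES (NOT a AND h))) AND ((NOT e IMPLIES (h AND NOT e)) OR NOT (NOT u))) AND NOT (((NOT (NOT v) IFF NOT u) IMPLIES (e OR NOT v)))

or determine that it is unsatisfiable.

Case v = True: the formula simplifies to ((u AND (NOT a IMPLIES (NOT a AND h))) AND ((NOT e IMPLIES (h AND NOT e)) OR NOT (NOT u))) AND NOT ((NOT u IMPLIES e)).
  u = True: the conjunct NOT ((NOT u IMPLIES e)) becomes NOT ((False IMPLIES e)) = False.
  u = False: the conjunct u is False.
Case v = False: the conjunct v IFF (NOT v OR u) becomes False IFF (True OR u) = False.
Both cases fail — unsatisfiable.

UNSATISFIABLE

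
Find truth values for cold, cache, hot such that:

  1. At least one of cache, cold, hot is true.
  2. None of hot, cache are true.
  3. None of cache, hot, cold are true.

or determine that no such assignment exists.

Case cold = True:
  Constraint (3) is violated (cold=T) — contradiction.
Case cold = False:
  (2) forces hot = False.
  (1) with cold=F, hot=F forces cache = True.
  Constraint (2) is violated (cache=T) — contradiction.
Both cases fail — unsatisfiable.

UNSATISFIABLE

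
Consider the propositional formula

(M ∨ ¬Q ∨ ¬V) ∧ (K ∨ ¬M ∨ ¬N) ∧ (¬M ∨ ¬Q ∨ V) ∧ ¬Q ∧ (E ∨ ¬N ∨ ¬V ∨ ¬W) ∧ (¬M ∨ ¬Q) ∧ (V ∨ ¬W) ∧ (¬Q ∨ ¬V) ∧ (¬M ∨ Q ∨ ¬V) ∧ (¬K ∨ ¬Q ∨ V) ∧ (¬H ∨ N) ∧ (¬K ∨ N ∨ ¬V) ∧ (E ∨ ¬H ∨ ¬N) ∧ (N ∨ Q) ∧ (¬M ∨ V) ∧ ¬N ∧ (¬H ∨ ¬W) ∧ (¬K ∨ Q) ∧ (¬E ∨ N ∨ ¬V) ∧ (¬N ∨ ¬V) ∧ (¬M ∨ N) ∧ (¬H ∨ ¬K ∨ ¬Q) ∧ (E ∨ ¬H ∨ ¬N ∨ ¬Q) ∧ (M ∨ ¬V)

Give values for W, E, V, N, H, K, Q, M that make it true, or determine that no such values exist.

UNSATISFIABLE

Case N = True:
  Clause (¬N) is falsified — contradiction.
Case N = False:
  (¬Q) forces Q = False.
  Clause (N ∨ Q) is falsified — contradiction.
Both cases fail, so the formula is unsatisfiable.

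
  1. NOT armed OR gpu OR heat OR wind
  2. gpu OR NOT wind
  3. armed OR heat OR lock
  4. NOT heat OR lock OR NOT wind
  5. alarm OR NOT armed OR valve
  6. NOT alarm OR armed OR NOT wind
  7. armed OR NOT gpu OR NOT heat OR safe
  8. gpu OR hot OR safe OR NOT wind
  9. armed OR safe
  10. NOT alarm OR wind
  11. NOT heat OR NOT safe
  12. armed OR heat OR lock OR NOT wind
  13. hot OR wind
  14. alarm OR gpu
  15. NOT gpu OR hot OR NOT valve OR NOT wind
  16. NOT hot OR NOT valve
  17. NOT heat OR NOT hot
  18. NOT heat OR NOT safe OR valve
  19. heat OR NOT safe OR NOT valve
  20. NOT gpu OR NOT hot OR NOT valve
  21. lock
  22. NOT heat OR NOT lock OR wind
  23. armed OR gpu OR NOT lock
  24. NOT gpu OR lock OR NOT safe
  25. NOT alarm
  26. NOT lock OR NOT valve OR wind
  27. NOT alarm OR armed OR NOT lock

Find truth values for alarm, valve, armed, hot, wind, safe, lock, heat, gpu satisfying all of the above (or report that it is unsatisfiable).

Unit clause (lock) forces lock = True.
Unit clause (NOT alarm) forces alarm = False.
In (alarm OR gpu) only gpu is left, so gpu = True.
Try valve = True:
  (NOT hot OR NOT valve) forces hot = False.
  (hot OR wind) forces wind = True.
  clause (NOT gpu OR hot OR NOT valve OR NOT wind) is falsified — backtrack.
So valve = False.
  then (alarm OR NOT armed OR valve) forces armed = False.
  then (armed OR safe) forces safe = True.
  then (NOT heat OR NOT safe) forces heat = False.
Set hot = False.
  then (hot OR wind) forces wind = True.
All clauses satisfied.

alarm = False, valve = False, armed = False, hot = False, wind = True, safe = True, lock = True, heat = False, gpu = True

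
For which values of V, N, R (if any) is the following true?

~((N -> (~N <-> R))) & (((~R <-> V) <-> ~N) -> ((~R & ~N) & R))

V=F, N=T, R=T

  ~((N -> (~N <-> R))) = True
    N -> (~N <-> R) = False
      ~N <-> R = False
        ~N = False
  ((~R <-> V) <-> ~N) -> ((~R & ~N) & R) = True
    (~R <-> V) <-> ~N = False
      ~R <-> V = True
        ~R = False
      ~N = False
    (~R & ~N) & R = False
      ~R & ~N = False
        ~R = False
        ~N = False
Both conjuncts True, so the formula holds.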